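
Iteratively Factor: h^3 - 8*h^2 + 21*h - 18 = (h - 3)*(h^2 - 5*h + 6) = (h - 3)^2*(h - 2)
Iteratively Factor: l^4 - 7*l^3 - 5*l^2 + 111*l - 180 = (l + 4)*(l^3 - 11*l^2 + 39*l - 45) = (l - 3)*(l + 4)*(l^2 - 8*l + 15) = (l - 3)^2*(l + 4)*(l - 5)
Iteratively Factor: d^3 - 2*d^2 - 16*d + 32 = (d - 4)*(d^2 + 2*d - 8) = (d - 4)*(d - 2)*(d + 4)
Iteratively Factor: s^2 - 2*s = (s - 2)*(s)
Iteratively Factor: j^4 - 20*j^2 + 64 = (j + 2)*(j^3 - 2*j^2 - 16*j + 32) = (j - 4)*(j + 2)*(j^2 + 2*j - 8) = (j - 4)*(j - 2)*(j + 2)*(j + 4)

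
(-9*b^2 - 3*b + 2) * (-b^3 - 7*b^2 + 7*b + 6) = 9*b^5 + 66*b^4 - 44*b^3 - 89*b^2 - 4*b + 12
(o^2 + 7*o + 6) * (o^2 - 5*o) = o^4 + 2*o^3 - 29*o^2 - 30*o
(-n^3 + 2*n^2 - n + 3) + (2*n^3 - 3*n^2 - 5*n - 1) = n^3 - n^2 - 6*n + 2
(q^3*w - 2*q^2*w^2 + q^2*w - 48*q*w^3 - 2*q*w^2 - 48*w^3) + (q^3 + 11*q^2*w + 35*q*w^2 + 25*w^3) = q^3*w + q^3 - 2*q^2*w^2 + 12*q^2*w - 48*q*w^3 + 33*q*w^2 - 23*w^3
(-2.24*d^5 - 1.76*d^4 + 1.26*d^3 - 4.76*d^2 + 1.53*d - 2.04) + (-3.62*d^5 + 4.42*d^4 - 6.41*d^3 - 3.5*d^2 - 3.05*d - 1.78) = -5.86*d^5 + 2.66*d^4 - 5.15*d^3 - 8.26*d^2 - 1.52*d - 3.82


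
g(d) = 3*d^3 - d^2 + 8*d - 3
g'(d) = 9*d^2 - 2*d + 8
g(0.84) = 4.79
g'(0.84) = 12.67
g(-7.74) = -1515.88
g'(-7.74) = 562.65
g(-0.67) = -9.71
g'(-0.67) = 13.38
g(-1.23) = -19.94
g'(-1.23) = 24.08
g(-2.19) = -56.83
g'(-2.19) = 55.54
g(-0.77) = -11.12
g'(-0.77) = 14.88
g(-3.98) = -239.81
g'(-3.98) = 158.52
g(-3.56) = -179.51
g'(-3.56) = 129.18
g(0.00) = -3.00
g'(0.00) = 8.00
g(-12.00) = -5427.00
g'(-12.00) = 1328.00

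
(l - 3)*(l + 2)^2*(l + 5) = l^4 + 6*l^3 - 3*l^2 - 52*l - 60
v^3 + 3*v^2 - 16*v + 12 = (v - 2)*(v - 1)*(v + 6)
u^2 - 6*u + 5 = (u - 5)*(u - 1)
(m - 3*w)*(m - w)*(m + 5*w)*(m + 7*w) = m^4 + 8*m^3*w - 10*m^2*w^2 - 104*m*w^3 + 105*w^4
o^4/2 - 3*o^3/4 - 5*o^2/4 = o^2*(o/2 + 1/2)*(o - 5/2)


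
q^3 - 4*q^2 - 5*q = q*(q - 5)*(q + 1)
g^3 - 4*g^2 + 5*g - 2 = (g - 2)*(g - 1)^2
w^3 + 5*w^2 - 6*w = w*(w - 1)*(w + 6)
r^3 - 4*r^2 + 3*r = r*(r - 3)*(r - 1)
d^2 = d^2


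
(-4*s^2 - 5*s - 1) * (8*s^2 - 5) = -32*s^4 - 40*s^3 + 12*s^2 + 25*s + 5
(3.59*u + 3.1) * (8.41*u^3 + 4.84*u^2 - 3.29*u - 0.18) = 30.1919*u^4 + 43.4466*u^3 + 3.1929*u^2 - 10.8452*u - 0.558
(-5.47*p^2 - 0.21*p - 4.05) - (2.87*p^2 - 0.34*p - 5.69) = -8.34*p^2 + 0.13*p + 1.64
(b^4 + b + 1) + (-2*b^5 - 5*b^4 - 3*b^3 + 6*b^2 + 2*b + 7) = -2*b^5 - 4*b^4 - 3*b^3 + 6*b^2 + 3*b + 8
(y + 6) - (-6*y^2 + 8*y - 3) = 6*y^2 - 7*y + 9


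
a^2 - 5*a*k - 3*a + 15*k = (a - 3)*(a - 5*k)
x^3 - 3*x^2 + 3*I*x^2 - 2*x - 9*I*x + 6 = (x - 3)*(x + I)*(x + 2*I)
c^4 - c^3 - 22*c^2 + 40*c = c*(c - 4)*(c - 2)*(c + 5)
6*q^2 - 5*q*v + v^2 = (-3*q + v)*(-2*q + v)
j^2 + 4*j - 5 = (j - 1)*(j + 5)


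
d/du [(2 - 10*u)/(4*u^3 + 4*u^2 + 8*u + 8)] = (5*u^3 + u^2 - u - 6)/(u^6 + 2*u^5 + 5*u^4 + 8*u^3 + 8*u^2 + 8*u + 4)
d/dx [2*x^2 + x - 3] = 4*x + 1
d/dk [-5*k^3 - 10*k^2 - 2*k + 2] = -15*k^2 - 20*k - 2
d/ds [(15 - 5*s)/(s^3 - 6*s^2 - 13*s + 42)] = 5*(2*s^3 - 15*s^2 + 36*s - 3)/(s^6 - 12*s^5 + 10*s^4 + 240*s^3 - 335*s^2 - 1092*s + 1764)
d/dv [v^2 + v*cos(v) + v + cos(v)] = -v*sin(v) + 2*v + sqrt(2)*cos(v + pi/4) + 1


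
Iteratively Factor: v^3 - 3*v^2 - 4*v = (v + 1)*(v^2 - 4*v) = (v - 4)*(v + 1)*(v)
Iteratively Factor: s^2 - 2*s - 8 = (s - 4)*(s + 2)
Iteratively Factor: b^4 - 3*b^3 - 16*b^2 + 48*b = (b + 4)*(b^3 - 7*b^2 + 12*b) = (b - 4)*(b + 4)*(b^2 - 3*b) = (b - 4)*(b - 3)*(b + 4)*(b)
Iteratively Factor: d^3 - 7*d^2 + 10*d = (d)*(d^2 - 7*d + 10) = d*(d - 2)*(d - 5)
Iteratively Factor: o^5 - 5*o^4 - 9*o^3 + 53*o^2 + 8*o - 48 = (o - 4)*(o^4 - o^3 - 13*o^2 + o + 12) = (o - 4)*(o + 3)*(o^3 - 4*o^2 - o + 4) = (o - 4)*(o + 1)*(o + 3)*(o^2 - 5*o + 4) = (o - 4)^2*(o + 1)*(o + 3)*(o - 1)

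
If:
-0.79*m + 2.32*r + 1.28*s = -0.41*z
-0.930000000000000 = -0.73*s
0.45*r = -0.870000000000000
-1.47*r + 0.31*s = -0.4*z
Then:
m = -7.81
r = -1.93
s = 1.27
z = -8.09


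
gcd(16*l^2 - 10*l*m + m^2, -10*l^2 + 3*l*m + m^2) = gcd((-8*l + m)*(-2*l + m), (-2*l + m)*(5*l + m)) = 2*l - m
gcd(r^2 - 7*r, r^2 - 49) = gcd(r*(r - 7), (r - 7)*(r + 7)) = r - 7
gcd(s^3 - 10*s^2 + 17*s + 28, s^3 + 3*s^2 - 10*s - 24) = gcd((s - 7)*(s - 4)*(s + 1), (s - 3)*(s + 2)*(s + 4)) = 1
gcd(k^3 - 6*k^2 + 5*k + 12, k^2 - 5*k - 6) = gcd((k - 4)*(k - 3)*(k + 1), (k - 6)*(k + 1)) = k + 1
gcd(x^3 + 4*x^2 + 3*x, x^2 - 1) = x + 1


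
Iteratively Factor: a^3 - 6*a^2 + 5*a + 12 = (a - 4)*(a^2 - 2*a - 3) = (a - 4)*(a + 1)*(a - 3)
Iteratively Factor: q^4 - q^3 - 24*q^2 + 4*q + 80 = (q - 5)*(q^3 + 4*q^2 - 4*q - 16) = (q - 5)*(q + 4)*(q^2 - 4) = (q - 5)*(q + 2)*(q + 4)*(q - 2)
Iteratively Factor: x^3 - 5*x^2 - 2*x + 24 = (x - 4)*(x^2 - x - 6) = (x - 4)*(x - 3)*(x + 2)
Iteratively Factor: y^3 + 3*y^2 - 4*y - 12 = (y - 2)*(y^2 + 5*y + 6) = (y - 2)*(y + 3)*(y + 2)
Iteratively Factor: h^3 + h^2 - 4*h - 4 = (h - 2)*(h^2 + 3*h + 2) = (h - 2)*(h + 2)*(h + 1)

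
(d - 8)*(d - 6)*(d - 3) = d^3 - 17*d^2 + 90*d - 144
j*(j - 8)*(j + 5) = j^3 - 3*j^2 - 40*j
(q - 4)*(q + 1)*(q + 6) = q^3 + 3*q^2 - 22*q - 24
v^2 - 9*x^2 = (v - 3*x)*(v + 3*x)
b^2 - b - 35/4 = (b - 7/2)*(b + 5/2)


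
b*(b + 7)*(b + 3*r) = b^3 + 3*b^2*r + 7*b^2 + 21*b*r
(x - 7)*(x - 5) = x^2 - 12*x + 35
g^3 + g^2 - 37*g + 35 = (g - 5)*(g - 1)*(g + 7)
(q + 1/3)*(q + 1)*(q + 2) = q^3 + 10*q^2/3 + 3*q + 2/3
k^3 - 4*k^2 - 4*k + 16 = (k - 4)*(k - 2)*(k + 2)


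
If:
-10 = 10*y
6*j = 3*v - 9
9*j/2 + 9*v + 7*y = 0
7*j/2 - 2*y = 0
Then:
No Solution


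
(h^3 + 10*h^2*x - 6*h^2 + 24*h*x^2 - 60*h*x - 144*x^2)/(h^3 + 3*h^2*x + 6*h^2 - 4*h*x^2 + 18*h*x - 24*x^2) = (-h^2 - 6*h*x + 6*h + 36*x)/(-h^2 + h*x - 6*h + 6*x)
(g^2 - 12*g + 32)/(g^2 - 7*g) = (g^2 - 12*g + 32)/(g*(g - 7))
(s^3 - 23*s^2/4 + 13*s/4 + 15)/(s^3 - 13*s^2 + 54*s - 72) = (s + 5/4)/(s - 6)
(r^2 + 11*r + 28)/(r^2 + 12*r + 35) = (r + 4)/(r + 5)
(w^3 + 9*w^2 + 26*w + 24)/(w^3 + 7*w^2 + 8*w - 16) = (w^2 + 5*w + 6)/(w^2 + 3*w - 4)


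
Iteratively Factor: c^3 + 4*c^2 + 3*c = (c)*(c^2 + 4*c + 3) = c*(c + 1)*(c + 3)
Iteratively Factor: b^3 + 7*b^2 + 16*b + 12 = (b + 3)*(b^2 + 4*b + 4) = (b + 2)*(b + 3)*(b + 2)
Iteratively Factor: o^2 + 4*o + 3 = (o + 3)*(o + 1)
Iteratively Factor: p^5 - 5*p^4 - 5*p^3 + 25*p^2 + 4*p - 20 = (p + 2)*(p^4 - 7*p^3 + 9*p^2 + 7*p - 10) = (p - 2)*(p + 2)*(p^3 - 5*p^2 - p + 5) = (p - 5)*(p - 2)*(p + 2)*(p^2 - 1) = (p - 5)*(p - 2)*(p - 1)*(p + 2)*(p + 1)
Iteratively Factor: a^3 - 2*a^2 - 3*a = (a + 1)*(a^2 - 3*a) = a*(a + 1)*(a - 3)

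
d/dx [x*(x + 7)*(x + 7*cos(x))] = -x*(x + 7)*(7*sin(x) - 1) + x*(x + 7*cos(x)) + (x + 7)*(x + 7*cos(x))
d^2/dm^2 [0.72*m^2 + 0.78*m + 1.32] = 1.44000000000000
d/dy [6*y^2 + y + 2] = 12*y + 1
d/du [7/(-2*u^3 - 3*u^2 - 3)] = 42*u*(u + 1)/(2*u^3 + 3*u^2 + 3)^2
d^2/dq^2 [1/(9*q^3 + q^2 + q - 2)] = 2*(-(27*q + 1)*(9*q^3 + q^2 + q - 2) + (27*q^2 + 2*q + 1)^2)/(9*q^3 + q^2 + q - 2)^3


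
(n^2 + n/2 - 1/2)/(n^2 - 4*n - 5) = (n - 1/2)/(n - 5)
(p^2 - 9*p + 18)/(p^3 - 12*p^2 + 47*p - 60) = (p - 6)/(p^2 - 9*p + 20)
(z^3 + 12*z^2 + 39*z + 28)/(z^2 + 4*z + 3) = (z^2 + 11*z + 28)/(z + 3)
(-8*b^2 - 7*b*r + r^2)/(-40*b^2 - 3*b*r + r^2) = (b + r)/(5*b + r)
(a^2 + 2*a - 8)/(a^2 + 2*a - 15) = (a^2 + 2*a - 8)/(a^2 + 2*a - 15)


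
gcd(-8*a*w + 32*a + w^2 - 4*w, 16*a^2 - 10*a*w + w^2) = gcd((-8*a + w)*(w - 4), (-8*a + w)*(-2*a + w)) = -8*a + w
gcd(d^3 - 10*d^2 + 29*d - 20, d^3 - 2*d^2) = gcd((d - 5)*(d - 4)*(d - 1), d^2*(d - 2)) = 1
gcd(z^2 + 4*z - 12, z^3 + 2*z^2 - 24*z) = z + 6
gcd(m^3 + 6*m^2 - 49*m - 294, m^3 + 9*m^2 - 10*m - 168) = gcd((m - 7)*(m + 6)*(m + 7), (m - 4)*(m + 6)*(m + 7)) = m^2 + 13*m + 42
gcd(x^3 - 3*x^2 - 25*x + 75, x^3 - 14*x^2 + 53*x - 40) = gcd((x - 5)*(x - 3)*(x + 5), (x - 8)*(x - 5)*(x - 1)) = x - 5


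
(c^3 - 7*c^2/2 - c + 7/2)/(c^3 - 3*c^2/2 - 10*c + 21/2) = (c + 1)/(c + 3)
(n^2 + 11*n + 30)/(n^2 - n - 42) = (n + 5)/(n - 7)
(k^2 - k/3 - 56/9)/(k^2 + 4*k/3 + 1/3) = (9*k^2 - 3*k - 56)/(3*(3*k^2 + 4*k + 1))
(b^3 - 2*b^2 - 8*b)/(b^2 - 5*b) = (b^2 - 2*b - 8)/(b - 5)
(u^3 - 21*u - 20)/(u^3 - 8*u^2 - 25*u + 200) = (u^2 + 5*u + 4)/(u^2 - 3*u - 40)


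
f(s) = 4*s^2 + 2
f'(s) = 8*s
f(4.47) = 81.92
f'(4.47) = 35.76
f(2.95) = 36.81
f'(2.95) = 23.60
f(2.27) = 22.61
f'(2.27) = 18.16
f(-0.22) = 2.19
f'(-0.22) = -1.76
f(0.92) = 5.39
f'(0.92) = 7.36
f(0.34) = 2.46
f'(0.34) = 2.72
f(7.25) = 212.25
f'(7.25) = 58.00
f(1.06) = 6.49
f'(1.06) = 8.48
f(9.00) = 326.00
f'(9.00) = 72.00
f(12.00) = 578.00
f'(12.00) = 96.00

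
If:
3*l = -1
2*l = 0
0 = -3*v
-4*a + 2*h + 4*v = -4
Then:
No Solution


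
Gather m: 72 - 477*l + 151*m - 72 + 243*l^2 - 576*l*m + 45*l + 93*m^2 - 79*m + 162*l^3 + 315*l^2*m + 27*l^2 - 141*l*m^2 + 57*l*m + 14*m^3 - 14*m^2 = 162*l^3 + 270*l^2 - 432*l + 14*m^3 + m^2*(79 - 141*l) + m*(315*l^2 - 519*l + 72)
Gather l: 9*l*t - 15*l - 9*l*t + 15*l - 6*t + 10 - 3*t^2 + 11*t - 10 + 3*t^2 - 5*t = 0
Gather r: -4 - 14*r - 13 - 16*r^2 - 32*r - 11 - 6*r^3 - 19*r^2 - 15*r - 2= -6*r^3 - 35*r^2 - 61*r - 30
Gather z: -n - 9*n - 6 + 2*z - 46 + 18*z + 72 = -10*n + 20*z + 20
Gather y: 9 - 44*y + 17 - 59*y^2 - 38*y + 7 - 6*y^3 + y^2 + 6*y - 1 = -6*y^3 - 58*y^2 - 76*y + 32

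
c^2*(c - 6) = c^3 - 6*c^2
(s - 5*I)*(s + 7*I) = s^2 + 2*I*s + 35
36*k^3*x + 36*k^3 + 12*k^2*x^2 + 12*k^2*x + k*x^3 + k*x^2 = (6*k + x)^2*(k*x + k)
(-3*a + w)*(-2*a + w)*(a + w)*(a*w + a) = 6*a^4*w + 6*a^4 + a^3*w^2 + a^3*w - 4*a^2*w^3 - 4*a^2*w^2 + a*w^4 + a*w^3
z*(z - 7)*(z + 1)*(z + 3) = z^4 - 3*z^3 - 25*z^2 - 21*z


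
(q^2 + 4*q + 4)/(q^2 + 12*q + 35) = (q^2 + 4*q + 4)/(q^2 + 12*q + 35)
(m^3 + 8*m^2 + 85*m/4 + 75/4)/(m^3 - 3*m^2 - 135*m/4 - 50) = (m + 3)/(m - 8)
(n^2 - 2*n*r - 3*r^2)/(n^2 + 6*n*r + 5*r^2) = (n - 3*r)/(n + 5*r)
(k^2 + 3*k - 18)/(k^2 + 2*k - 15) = (k + 6)/(k + 5)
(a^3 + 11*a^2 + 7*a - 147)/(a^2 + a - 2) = (a^3 + 11*a^2 + 7*a - 147)/(a^2 + a - 2)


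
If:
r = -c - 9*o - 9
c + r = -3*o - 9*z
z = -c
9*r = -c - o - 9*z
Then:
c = -39/103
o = -96/103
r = -24/103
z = 39/103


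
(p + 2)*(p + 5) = p^2 + 7*p + 10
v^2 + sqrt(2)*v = v*(v + sqrt(2))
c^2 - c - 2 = (c - 2)*(c + 1)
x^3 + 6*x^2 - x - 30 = (x - 2)*(x + 3)*(x + 5)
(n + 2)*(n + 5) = n^2 + 7*n + 10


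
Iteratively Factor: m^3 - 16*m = (m)*(m^2 - 16) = m*(m - 4)*(m + 4)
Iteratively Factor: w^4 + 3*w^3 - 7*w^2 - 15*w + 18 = (w - 1)*(w^3 + 4*w^2 - 3*w - 18) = (w - 1)*(w + 3)*(w^2 + w - 6) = (w - 2)*(w - 1)*(w + 3)*(w + 3)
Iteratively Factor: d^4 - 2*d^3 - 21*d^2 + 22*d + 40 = (d - 5)*(d^3 + 3*d^2 - 6*d - 8) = (d - 5)*(d - 2)*(d^2 + 5*d + 4) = (d - 5)*(d - 2)*(d + 4)*(d + 1)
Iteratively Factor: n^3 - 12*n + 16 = (n - 2)*(n^2 + 2*n - 8) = (n - 2)^2*(n + 4)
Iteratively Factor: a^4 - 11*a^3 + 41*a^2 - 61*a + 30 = (a - 3)*(a^3 - 8*a^2 + 17*a - 10) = (a - 5)*(a - 3)*(a^2 - 3*a + 2) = (a - 5)*(a - 3)*(a - 1)*(a - 2)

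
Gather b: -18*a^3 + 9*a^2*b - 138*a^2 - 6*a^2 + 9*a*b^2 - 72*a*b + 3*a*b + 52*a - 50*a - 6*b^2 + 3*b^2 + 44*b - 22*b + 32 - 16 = -18*a^3 - 144*a^2 + 2*a + b^2*(9*a - 3) + b*(9*a^2 - 69*a + 22) + 16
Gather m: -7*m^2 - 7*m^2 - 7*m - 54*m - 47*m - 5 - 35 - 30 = -14*m^2 - 108*m - 70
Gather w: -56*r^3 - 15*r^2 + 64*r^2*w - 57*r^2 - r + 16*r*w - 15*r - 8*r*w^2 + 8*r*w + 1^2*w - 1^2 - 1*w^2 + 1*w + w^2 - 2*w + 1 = -56*r^3 - 72*r^2 - 8*r*w^2 - 16*r + w*(64*r^2 + 24*r)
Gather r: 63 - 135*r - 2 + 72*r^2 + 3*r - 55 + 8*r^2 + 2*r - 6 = 80*r^2 - 130*r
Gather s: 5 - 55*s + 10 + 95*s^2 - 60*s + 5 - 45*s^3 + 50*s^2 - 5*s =-45*s^3 + 145*s^2 - 120*s + 20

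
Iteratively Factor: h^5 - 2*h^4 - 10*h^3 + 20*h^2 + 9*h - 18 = (h + 3)*(h^4 - 5*h^3 + 5*h^2 + 5*h - 6) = (h + 1)*(h + 3)*(h^3 - 6*h^2 + 11*h - 6) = (h - 3)*(h + 1)*(h + 3)*(h^2 - 3*h + 2) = (h - 3)*(h - 2)*(h + 1)*(h + 3)*(h - 1)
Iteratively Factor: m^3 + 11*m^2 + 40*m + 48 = (m + 4)*(m^2 + 7*m + 12) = (m + 3)*(m + 4)*(m + 4)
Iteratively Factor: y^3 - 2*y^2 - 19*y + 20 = (y - 1)*(y^2 - y - 20) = (y - 5)*(y - 1)*(y + 4)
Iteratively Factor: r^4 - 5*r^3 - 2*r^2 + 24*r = (r)*(r^3 - 5*r^2 - 2*r + 24) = r*(r - 3)*(r^2 - 2*r - 8) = r*(r - 4)*(r - 3)*(r + 2)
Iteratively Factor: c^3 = (c)*(c^2) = c^2*(c)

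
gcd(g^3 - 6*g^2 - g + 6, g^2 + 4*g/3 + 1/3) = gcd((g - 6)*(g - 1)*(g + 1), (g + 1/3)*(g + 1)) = g + 1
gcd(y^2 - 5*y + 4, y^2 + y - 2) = y - 1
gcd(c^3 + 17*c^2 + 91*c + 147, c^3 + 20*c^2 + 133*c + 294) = c^2 + 14*c + 49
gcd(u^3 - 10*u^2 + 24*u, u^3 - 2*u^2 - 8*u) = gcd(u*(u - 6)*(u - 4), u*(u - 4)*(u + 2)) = u^2 - 4*u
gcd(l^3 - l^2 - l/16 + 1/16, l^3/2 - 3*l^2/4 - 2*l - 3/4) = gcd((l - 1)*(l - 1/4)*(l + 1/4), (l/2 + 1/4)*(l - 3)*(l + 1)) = 1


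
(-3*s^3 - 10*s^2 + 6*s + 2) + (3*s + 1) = -3*s^3 - 10*s^2 + 9*s + 3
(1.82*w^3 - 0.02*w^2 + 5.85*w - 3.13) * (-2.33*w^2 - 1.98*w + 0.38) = -4.2406*w^5 - 3.557*w^4 - 12.8993*w^3 - 4.2977*w^2 + 8.4204*w - 1.1894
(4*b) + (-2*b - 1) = 2*b - 1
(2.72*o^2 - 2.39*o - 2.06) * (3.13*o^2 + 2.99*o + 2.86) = 8.5136*o^4 + 0.652100000000001*o^3 - 5.8147*o^2 - 12.9948*o - 5.8916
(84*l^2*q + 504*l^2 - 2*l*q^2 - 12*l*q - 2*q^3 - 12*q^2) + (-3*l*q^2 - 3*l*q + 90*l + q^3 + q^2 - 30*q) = 84*l^2*q + 504*l^2 - 5*l*q^2 - 15*l*q + 90*l - q^3 - 11*q^2 - 30*q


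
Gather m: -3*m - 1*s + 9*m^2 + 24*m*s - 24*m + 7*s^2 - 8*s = 9*m^2 + m*(24*s - 27) + 7*s^2 - 9*s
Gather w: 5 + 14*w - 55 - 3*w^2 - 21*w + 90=-3*w^2 - 7*w + 40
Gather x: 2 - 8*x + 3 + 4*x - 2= 3 - 4*x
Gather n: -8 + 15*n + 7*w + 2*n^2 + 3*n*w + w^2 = 2*n^2 + n*(3*w + 15) + w^2 + 7*w - 8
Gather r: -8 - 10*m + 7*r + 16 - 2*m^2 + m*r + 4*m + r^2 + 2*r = -2*m^2 - 6*m + r^2 + r*(m + 9) + 8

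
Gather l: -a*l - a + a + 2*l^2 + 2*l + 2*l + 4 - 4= 2*l^2 + l*(4 - a)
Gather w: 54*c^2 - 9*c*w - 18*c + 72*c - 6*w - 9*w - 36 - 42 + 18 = 54*c^2 + 54*c + w*(-9*c - 15) - 60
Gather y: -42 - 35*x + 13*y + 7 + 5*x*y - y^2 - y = -35*x - y^2 + y*(5*x + 12) - 35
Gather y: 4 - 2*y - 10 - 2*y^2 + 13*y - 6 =-2*y^2 + 11*y - 12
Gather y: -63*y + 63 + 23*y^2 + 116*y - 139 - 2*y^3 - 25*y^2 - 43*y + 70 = -2*y^3 - 2*y^2 + 10*y - 6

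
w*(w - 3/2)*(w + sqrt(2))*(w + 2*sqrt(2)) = w^4 - 3*w^3/2 + 3*sqrt(2)*w^3 - 9*sqrt(2)*w^2/2 + 4*w^2 - 6*w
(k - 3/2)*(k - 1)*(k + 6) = k^3 + 7*k^2/2 - 27*k/2 + 9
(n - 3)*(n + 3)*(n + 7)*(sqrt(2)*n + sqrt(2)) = sqrt(2)*n^4 + 8*sqrt(2)*n^3 - 2*sqrt(2)*n^2 - 72*sqrt(2)*n - 63*sqrt(2)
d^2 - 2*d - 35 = (d - 7)*(d + 5)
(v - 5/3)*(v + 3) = v^2 + 4*v/3 - 5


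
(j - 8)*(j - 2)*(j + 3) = j^3 - 7*j^2 - 14*j + 48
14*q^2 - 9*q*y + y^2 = (-7*q + y)*(-2*q + y)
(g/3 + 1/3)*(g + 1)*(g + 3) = g^3/3 + 5*g^2/3 + 7*g/3 + 1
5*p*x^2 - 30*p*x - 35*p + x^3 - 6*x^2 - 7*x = (5*p + x)*(x - 7)*(x + 1)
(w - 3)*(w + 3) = w^2 - 9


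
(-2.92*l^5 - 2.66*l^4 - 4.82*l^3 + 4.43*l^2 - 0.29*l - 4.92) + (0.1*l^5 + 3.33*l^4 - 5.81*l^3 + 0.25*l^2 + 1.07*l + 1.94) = -2.82*l^5 + 0.67*l^4 - 10.63*l^3 + 4.68*l^2 + 0.78*l - 2.98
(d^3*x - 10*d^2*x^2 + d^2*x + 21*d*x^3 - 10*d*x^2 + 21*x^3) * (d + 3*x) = d^4*x - 7*d^3*x^2 + d^3*x - 9*d^2*x^3 - 7*d^2*x^2 + 63*d*x^4 - 9*d*x^3 + 63*x^4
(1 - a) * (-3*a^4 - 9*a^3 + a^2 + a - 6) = 3*a^5 + 6*a^4 - 10*a^3 + 7*a - 6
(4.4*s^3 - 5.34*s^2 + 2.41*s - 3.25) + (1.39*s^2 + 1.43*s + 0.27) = 4.4*s^3 - 3.95*s^2 + 3.84*s - 2.98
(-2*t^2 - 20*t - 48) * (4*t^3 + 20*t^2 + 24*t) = -8*t^5 - 120*t^4 - 640*t^3 - 1440*t^2 - 1152*t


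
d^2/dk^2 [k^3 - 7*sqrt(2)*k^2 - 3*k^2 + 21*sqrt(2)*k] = 6*k - 14*sqrt(2) - 6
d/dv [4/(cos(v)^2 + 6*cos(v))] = 8*(cos(v) + 3)*sin(v)/((cos(v) + 6)^2*cos(v)^2)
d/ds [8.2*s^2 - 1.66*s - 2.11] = 16.4*s - 1.66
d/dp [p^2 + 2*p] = 2*p + 2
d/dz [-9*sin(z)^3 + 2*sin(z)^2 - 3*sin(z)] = (-27*sin(z)^2 + 4*sin(z) - 3)*cos(z)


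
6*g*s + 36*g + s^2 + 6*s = (6*g + s)*(s + 6)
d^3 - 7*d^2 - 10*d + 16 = (d - 8)*(d - 1)*(d + 2)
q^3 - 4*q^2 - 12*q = q*(q - 6)*(q + 2)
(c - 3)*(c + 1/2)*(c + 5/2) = c^3 - 31*c/4 - 15/4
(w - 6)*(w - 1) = w^2 - 7*w + 6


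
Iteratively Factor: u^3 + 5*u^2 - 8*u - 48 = (u - 3)*(u^2 + 8*u + 16) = (u - 3)*(u + 4)*(u + 4)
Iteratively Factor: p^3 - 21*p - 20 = (p + 1)*(p^2 - p - 20) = (p - 5)*(p + 1)*(p + 4)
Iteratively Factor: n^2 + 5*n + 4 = (n + 4)*(n + 1)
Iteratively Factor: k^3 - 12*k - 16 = (k + 2)*(k^2 - 2*k - 8) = (k + 2)^2*(k - 4)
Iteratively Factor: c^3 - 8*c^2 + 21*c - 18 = (c - 3)*(c^2 - 5*c + 6) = (c - 3)^2*(c - 2)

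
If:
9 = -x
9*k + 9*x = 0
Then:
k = 9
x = -9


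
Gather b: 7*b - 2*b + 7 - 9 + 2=5*b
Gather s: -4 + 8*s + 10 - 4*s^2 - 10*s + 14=-4*s^2 - 2*s + 20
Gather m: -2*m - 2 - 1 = -2*m - 3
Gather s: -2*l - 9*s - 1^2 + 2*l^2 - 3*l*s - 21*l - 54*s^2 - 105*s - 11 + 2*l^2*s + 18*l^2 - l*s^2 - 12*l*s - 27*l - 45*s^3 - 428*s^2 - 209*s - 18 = 20*l^2 - 50*l - 45*s^3 + s^2*(-l - 482) + s*(2*l^2 - 15*l - 323) - 30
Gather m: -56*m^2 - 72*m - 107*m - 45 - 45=-56*m^2 - 179*m - 90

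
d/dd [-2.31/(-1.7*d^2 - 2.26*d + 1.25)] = (-7.854*d - 5.2206)/(1.7*d^2 + 2.26*d - 1.25)^2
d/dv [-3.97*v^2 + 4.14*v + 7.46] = 4.14 - 7.94*v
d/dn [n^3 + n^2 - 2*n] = 3*n^2 + 2*n - 2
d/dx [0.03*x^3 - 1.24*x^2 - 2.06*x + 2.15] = 0.09*x^2 - 2.48*x - 2.06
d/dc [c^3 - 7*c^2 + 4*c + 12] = 3*c^2 - 14*c + 4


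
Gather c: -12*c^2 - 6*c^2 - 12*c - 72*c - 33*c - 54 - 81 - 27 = -18*c^2 - 117*c - 162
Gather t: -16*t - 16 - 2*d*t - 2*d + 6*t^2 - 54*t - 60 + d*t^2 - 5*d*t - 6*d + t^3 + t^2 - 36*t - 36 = -8*d + t^3 + t^2*(d + 7) + t*(-7*d - 106) - 112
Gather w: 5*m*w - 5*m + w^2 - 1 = 5*m*w - 5*m + w^2 - 1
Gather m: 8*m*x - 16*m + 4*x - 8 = m*(8*x - 16) + 4*x - 8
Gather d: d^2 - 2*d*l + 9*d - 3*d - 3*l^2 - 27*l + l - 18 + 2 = d^2 + d*(6 - 2*l) - 3*l^2 - 26*l - 16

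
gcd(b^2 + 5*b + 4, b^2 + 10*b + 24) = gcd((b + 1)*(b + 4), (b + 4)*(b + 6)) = b + 4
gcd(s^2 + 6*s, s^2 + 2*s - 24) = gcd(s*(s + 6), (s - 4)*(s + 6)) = s + 6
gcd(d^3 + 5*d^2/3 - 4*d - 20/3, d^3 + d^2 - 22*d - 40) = d + 2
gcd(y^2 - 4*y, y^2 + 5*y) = y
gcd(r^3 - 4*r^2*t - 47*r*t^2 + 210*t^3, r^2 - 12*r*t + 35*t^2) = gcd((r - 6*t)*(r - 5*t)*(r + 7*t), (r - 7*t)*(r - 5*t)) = r - 5*t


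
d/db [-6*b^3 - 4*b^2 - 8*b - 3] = -18*b^2 - 8*b - 8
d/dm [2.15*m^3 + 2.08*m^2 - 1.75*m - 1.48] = 6.45*m^2 + 4.16*m - 1.75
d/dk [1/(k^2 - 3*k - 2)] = (3 - 2*k)/(-k^2 + 3*k + 2)^2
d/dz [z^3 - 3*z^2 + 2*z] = 3*z^2 - 6*z + 2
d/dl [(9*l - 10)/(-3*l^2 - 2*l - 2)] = (27*l^2 - 60*l - 38)/(9*l^4 + 12*l^3 + 16*l^2 + 8*l + 4)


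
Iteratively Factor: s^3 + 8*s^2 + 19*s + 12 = (s + 4)*(s^2 + 4*s + 3) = (s + 1)*(s + 4)*(s + 3)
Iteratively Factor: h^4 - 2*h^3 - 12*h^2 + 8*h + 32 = (h - 2)*(h^3 - 12*h - 16) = (h - 4)*(h - 2)*(h^2 + 4*h + 4) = (h - 4)*(h - 2)*(h + 2)*(h + 2)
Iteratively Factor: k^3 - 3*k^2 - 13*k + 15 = (k + 3)*(k^2 - 6*k + 5) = (k - 1)*(k + 3)*(k - 5)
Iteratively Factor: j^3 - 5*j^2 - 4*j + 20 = (j - 5)*(j^2 - 4) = (j - 5)*(j - 2)*(j + 2)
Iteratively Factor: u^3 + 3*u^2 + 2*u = (u + 2)*(u^2 + u) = (u + 1)*(u + 2)*(u)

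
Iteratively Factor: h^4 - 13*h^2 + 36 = (h + 2)*(h^3 - 2*h^2 - 9*h + 18) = (h + 2)*(h + 3)*(h^2 - 5*h + 6) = (h - 3)*(h + 2)*(h + 3)*(h - 2)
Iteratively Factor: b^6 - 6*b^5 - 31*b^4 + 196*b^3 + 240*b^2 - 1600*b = (b - 5)*(b^5 - b^4 - 36*b^3 + 16*b^2 + 320*b) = b*(b - 5)*(b^4 - b^3 - 36*b^2 + 16*b + 320) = b*(b - 5)*(b + 4)*(b^3 - 5*b^2 - 16*b + 80) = b*(b - 5)^2*(b + 4)*(b^2 - 16) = b*(b - 5)^2*(b + 4)^2*(b - 4)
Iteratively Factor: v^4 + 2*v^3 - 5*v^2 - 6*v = (v + 3)*(v^3 - v^2 - 2*v) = v*(v + 3)*(v^2 - v - 2) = v*(v + 1)*(v + 3)*(v - 2)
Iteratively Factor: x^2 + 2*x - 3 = (x + 3)*(x - 1)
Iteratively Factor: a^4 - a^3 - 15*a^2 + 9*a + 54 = (a - 3)*(a^3 + 2*a^2 - 9*a - 18) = (a - 3)^2*(a^2 + 5*a + 6) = (a - 3)^2*(a + 2)*(a + 3)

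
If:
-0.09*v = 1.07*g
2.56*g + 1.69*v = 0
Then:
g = 0.00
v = 0.00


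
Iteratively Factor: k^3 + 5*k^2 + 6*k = (k)*(k^2 + 5*k + 6) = k*(k + 3)*(k + 2)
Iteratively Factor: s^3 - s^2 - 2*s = (s + 1)*(s^2 - 2*s) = (s - 2)*(s + 1)*(s)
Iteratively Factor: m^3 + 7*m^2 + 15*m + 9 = (m + 3)*(m^2 + 4*m + 3) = (m + 3)^2*(m + 1)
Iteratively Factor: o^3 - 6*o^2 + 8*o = (o - 4)*(o^2 - 2*o) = o*(o - 4)*(o - 2)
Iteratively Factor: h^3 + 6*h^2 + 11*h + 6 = (h + 2)*(h^2 + 4*h + 3) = (h + 2)*(h + 3)*(h + 1)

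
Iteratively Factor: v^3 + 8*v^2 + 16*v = (v + 4)*(v^2 + 4*v) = v*(v + 4)*(v + 4)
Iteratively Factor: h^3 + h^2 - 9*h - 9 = (h - 3)*(h^2 + 4*h + 3) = (h - 3)*(h + 3)*(h + 1)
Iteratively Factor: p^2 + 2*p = (p)*(p + 2)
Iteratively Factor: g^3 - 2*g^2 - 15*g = (g - 5)*(g^2 + 3*g) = (g - 5)*(g + 3)*(g)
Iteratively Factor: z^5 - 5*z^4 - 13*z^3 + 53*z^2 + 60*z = (z + 3)*(z^4 - 8*z^3 + 11*z^2 + 20*z) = (z - 4)*(z + 3)*(z^3 - 4*z^2 - 5*z) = (z - 4)*(z + 1)*(z + 3)*(z^2 - 5*z) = (z - 5)*(z - 4)*(z + 1)*(z + 3)*(z)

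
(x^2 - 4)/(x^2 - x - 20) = (4 - x^2)/(-x^2 + x + 20)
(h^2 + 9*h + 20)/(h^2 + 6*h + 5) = (h + 4)/(h + 1)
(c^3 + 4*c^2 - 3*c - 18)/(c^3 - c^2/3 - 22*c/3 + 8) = 3*(c + 3)/(3*c - 4)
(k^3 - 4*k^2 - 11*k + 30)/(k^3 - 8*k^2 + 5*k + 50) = (k^2 + k - 6)/(k^2 - 3*k - 10)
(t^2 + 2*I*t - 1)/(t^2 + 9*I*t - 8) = (t + I)/(t + 8*I)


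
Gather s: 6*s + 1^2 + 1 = 6*s + 2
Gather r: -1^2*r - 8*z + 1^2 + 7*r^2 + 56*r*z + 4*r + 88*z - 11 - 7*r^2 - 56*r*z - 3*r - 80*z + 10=0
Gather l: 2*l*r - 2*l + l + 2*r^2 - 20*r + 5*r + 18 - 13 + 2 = l*(2*r - 1) + 2*r^2 - 15*r + 7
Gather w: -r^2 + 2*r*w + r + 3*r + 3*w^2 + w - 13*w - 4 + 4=-r^2 + 4*r + 3*w^2 + w*(2*r - 12)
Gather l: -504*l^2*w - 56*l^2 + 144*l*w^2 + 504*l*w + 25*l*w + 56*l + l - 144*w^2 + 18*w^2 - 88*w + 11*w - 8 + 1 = l^2*(-504*w - 56) + l*(144*w^2 + 529*w + 57) - 126*w^2 - 77*w - 7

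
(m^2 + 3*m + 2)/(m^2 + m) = (m + 2)/m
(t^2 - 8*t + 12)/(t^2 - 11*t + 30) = (t - 2)/(t - 5)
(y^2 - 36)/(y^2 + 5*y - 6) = (y - 6)/(y - 1)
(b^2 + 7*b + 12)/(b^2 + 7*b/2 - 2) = 2*(b + 3)/(2*b - 1)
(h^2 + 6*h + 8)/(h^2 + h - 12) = (h + 2)/(h - 3)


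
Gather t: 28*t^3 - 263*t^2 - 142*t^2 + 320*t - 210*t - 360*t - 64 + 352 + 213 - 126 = 28*t^3 - 405*t^2 - 250*t + 375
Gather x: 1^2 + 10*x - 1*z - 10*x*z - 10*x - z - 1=-10*x*z - 2*z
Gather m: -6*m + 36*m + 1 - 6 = 30*m - 5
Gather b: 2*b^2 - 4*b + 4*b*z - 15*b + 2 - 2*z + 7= 2*b^2 + b*(4*z - 19) - 2*z + 9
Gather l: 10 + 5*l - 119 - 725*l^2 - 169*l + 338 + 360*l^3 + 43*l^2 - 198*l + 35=360*l^3 - 682*l^2 - 362*l + 264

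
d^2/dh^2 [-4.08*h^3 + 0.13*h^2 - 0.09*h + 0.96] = 0.26 - 24.48*h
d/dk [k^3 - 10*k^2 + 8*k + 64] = 3*k^2 - 20*k + 8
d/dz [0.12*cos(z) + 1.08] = -0.12*sin(z)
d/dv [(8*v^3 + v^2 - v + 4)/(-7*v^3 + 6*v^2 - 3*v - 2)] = (55*v^4 - 62*v^3 + 39*v^2 - 52*v + 14)/(49*v^6 - 84*v^5 + 78*v^4 - 8*v^3 - 15*v^2 + 12*v + 4)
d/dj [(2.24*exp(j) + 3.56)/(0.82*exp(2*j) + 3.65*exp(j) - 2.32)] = (-(1.64*exp(j) + 3.65)*(2.24*exp(j) + 3.56) + 1.8368*exp(2*j) + 8.176*exp(j) - 5.1968)*exp(j)/(0.82*exp(2*j) + 3.65*exp(j) - 2.32)^2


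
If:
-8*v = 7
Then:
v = -7/8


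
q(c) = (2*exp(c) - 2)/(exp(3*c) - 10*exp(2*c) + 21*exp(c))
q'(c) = (2*exp(c) - 2)*(-3*exp(3*c) + 20*exp(2*c) - 21*exp(c))/(exp(3*c) - 10*exp(2*c) + 21*exp(c))^2 + 2*exp(c)/(exp(3*c) - 10*exp(2*c) + 21*exp(c))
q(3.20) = 0.01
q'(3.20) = -0.01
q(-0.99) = -0.19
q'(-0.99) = 0.27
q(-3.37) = -2.72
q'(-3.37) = 2.77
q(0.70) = 0.20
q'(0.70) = 0.70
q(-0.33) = -0.05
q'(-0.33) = 0.17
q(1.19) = -1.31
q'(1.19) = 13.22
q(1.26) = -0.78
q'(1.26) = 4.16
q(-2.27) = -0.87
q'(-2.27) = 0.93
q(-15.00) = -311334.94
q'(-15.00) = 311334.99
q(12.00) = 0.00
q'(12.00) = 0.00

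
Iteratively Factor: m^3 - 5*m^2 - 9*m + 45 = (m + 3)*(m^2 - 8*m + 15) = (m - 3)*(m + 3)*(m - 5)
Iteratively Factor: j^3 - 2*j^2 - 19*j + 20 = (j - 5)*(j^2 + 3*j - 4) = (j - 5)*(j + 4)*(j - 1)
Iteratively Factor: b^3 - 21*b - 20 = (b - 5)*(b^2 + 5*b + 4) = (b - 5)*(b + 1)*(b + 4)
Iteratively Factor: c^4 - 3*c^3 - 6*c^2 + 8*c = (c - 4)*(c^3 + c^2 - 2*c) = (c - 4)*(c + 2)*(c^2 - c) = (c - 4)*(c - 1)*(c + 2)*(c)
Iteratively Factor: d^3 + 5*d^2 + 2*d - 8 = (d + 4)*(d^2 + d - 2) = (d + 2)*(d + 4)*(d - 1)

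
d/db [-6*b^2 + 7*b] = 7 - 12*b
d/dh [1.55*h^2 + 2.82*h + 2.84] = 3.1*h + 2.82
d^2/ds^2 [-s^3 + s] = -6*s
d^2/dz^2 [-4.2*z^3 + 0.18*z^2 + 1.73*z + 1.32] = 0.36 - 25.2*z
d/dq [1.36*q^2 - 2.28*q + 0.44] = 2.72*q - 2.28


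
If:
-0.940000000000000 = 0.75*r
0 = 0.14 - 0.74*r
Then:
No Solution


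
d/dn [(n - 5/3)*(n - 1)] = 2*n - 8/3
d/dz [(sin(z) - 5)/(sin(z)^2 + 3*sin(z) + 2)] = (10*sin(z) + cos(z)^2 + 16)*cos(z)/(sin(z)^2 + 3*sin(z) + 2)^2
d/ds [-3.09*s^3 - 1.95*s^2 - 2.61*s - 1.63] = -9.27*s^2 - 3.9*s - 2.61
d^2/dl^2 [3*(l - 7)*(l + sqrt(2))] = 6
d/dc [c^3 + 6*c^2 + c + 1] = 3*c^2 + 12*c + 1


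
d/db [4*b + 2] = 4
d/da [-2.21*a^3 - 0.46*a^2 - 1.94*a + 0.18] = -6.63*a^2 - 0.92*a - 1.94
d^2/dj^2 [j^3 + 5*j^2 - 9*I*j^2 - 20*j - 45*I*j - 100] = 6*j + 10 - 18*I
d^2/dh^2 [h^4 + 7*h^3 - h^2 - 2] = 12*h^2 + 42*h - 2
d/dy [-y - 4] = -1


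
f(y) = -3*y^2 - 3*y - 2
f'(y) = -6*y - 3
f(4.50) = -76.25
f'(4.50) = -30.00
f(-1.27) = -3.03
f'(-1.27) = 4.62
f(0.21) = -2.76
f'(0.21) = -4.26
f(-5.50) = -76.25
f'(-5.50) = 30.00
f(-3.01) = -20.15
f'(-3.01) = 15.06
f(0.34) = -3.37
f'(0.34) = -5.04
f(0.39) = -3.63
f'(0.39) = -5.34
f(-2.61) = -14.61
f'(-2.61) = 12.66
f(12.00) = -470.00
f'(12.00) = -75.00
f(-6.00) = -92.00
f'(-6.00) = 33.00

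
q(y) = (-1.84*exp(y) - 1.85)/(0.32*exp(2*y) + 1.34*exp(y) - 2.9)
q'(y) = (-1.84*exp(y) - 1.85)*(-0.64*exp(2*y) - 1.34*exp(y))/(0.32*exp(2*y) + 1.34*exp(y) - 2.9)^2 - 1.84*exp(y)/(0.32*exp(2*y) + 1.34*exp(y) - 2.9)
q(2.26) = -0.50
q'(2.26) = 0.45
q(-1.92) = 0.79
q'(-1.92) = 0.16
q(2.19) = -0.53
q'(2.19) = 0.49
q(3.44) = -0.17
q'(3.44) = 0.16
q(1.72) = -0.83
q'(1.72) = 0.86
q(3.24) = -0.20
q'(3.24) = 0.19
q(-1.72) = 0.82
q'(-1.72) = 0.21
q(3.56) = -0.15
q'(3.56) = 0.14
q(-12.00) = 0.64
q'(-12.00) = 0.00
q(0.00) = 2.98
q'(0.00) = 6.24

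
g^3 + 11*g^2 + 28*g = g*(g + 4)*(g + 7)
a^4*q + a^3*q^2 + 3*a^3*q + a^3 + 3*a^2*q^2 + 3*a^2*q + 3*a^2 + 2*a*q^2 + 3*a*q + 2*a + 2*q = (a + 1)*(a + 2)*(a + q)*(a*q + 1)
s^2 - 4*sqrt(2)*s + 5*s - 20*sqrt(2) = (s + 5)*(s - 4*sqrt(2))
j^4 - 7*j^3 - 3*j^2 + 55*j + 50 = (j - 5)^2*(j + 1)*(j + 2)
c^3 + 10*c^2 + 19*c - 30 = (c - 1)*(c + 5)*(c + 6)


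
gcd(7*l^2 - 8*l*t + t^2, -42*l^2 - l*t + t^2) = -7*l + t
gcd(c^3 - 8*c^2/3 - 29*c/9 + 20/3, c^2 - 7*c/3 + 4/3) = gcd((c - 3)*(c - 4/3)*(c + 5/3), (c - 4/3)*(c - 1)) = c - 4/3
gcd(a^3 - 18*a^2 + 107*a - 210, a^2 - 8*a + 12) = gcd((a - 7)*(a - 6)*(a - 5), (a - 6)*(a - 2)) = a - 6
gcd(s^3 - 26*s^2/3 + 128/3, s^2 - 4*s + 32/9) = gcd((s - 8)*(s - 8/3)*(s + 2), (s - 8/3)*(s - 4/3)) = s - 8/3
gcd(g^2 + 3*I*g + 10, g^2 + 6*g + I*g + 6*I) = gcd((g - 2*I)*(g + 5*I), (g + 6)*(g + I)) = 1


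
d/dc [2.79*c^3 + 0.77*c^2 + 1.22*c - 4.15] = 8.37*c^2 + 1.54*c + 1.22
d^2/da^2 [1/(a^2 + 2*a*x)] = 2*(-a*(a + 2*x) + 4*(a + x)^2)/(a^3*(a + 2*x)^3)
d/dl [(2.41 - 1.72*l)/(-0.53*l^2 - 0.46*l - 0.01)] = (-0.9116*l^2 + 2.5546*l + 1.1258)/(0.2809*l^4 + 0.4876*l^3 + 0.2222*l^2 + 0.0092*l + 0.0001)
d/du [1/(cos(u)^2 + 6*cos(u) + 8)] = 2*(cos(u) + 3)*sin(u)/(cos(u)^2 + 6*cos(u) + 8)^2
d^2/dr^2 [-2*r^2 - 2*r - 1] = -4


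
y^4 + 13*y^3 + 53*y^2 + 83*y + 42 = (y + 1)*(y + 2)*(y + 3)*(y + 7)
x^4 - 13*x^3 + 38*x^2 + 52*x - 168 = (x - 7)*(x - 6)*(x - 2)*(x + 2)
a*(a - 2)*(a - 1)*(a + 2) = a^4 - a^3 - 4*a^2 + 4*a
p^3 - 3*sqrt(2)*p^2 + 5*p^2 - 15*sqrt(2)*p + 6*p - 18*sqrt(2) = (p + 2)*(p + 3)*(p - 3*sqrt(2))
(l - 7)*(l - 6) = l^2 - 13*l + 42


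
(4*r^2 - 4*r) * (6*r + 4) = 24*r^3 - 8*r^2 - 16*r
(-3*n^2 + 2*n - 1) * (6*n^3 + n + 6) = -18*n^5 + 12*n^4 - 9*n^3 - 16*n^2 + 11*n - 6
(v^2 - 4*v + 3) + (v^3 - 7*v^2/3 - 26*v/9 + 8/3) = v^3 - 4*v^2/3 - 62*v/9 + 17/3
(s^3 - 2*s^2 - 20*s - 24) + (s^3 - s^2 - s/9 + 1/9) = 2*s^3 - 3*s^2 - 181*s/9 - 215/9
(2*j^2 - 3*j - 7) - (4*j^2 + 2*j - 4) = -2*j^2 - 5*j - 3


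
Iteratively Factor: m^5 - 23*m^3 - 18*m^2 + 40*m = (m - 5)*(m^4 + 5*m^3 + 2*m^2 - 8*m) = (m - 5)*(m + 2)*(m^3 + 3*m^2 - 4*m) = (m - 5)*(m - 1)*(m + 2)*(m^2 + 4*m) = (m - 5)*(m - 1)*(m + 2)*(m + 4)*(m)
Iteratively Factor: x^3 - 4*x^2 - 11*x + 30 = (x + 3)*(x^2 - 7*x + 10) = (x - 5)*(x + 3)*(x - 2)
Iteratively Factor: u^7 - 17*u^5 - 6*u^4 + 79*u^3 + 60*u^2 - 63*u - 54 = (u - 3)*(u^6 + 3*u^5 - 8*u^4 - 30*u^3 - 11*u^2 + 27*u + 18) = (u - 3)^2*(u^5 + 6*u^4 + 10*u^3 - 11*u - 6) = (u - 3)^2*(u + 1)*(u^4 + 5*u^3 + 5*u^2 - 5*u - 6) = (u - 3)^2*(u + 1)^2*(u^3 + 4*u^2 + u - 6) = (u - 3)^2*(u + 1)^2*(u + 3)*(u^2 + u - 2) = (u - 3)^2*(u + 1)^2*(u + 2)*(u + 3)*(u - 1)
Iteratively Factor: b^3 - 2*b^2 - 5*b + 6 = (b + 2)*(b^2 - 4*b + 3) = (b - 1)*(b + 2)*(b - 3)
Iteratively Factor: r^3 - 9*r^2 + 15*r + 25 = (r - 5)*(r^2 - 4*r - 5) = (r - 5)*(r + 1)*(r - 5)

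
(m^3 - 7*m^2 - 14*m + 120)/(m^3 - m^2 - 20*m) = (m - 6)/m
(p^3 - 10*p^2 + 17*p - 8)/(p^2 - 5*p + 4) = (p^2 - 9*p + 8)/(p - 4)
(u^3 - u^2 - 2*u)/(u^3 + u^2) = (u - 2)/u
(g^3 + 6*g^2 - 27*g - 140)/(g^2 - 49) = (g^2 - g - 20)/(g - 7)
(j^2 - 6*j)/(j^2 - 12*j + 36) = j/(j - 6)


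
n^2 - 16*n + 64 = (n - 8)^2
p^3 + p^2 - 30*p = p*(p - 5)*(p + 6)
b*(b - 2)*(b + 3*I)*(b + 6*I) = b^4 - 2*b^3 + 9*I*b^3 - 18*b^2 - 18*I*b^2 + 36*b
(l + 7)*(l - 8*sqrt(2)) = l^2 - 8*sqrt(2)*l + 7*l - 56*sqrt(2)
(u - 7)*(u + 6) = u^2 - u - 42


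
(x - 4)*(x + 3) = x^2 - x - 12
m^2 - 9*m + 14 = (m - 7)*(m - 2)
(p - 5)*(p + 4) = p^2 - p - 20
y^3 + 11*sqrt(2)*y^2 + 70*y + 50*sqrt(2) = (y + sqrt(2))*(y + 5*sqrt(2))^2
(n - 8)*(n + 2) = n^2 - 6*n - 16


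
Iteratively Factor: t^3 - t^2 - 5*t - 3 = (t + 1)*(t^2 - 2*t - 3) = (t + 1)^2*(t - 3)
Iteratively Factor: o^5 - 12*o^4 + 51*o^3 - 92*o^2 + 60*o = (o - 2)*(o^4 - 10*o^3 + 31*o^2 - 30*o) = (o - 3)*(o - 2)*(o^3 - 7*o^2 + 10*o) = o*(o - 3)*(o - 2)*(o^2 - 7*o + 10) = o*(o - 5)*(o - 3)*(o - 2)*(o - 2)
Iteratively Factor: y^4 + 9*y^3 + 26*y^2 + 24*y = (y + 2)*(y^3 + 7*y^2 + 12*y) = (y + 2)*(y + 3)*(y^2 + 4*y) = y*(y + 2)*(y + 3)*(y + 4)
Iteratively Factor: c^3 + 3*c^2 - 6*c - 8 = (c - 2)*(c^2 + 5*c + 4) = (c - 2)*(c + 4)*(c + 1)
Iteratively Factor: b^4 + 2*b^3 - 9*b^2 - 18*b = (b - 3)*(b^3 + 5*b^2 + 6*b) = (b - 3)*(b + 2)*(b^2 + 3*b) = (b - 3)*(b + 2)*(b + 3)*(b)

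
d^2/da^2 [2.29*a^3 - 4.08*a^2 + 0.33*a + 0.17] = 13.74*a - 8.16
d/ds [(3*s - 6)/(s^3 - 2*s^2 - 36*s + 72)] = -6*s/(s^4 - 72*s^2 + 1296)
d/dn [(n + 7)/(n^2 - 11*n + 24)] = (n^2 - 11*n - (n + 7)*(2*n - 11) + 24)/(n^2 - 11*n + 24)^2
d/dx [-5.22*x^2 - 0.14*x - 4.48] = -10.44*x - 0.14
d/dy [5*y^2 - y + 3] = 10*y - 1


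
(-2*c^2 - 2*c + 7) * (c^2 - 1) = -2*c^4 - 2*c^3 + 9*c^2 + 2*c - 7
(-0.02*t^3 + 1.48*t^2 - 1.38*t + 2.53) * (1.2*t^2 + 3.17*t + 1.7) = -0.024*t^5 + 1.7126*t^4 + 3.0016*t^3 + 1.1774*t^2 + 5.6741*t + 4.301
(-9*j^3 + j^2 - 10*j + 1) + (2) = -9*j^3 + j^2 - 10*j + 3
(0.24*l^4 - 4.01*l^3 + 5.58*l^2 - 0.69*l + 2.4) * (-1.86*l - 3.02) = -0.4464*l^5 + 6.7338*l^4 + 1.7314*l^3 - 15.5682*l^2 - 2.3802*l - 7.248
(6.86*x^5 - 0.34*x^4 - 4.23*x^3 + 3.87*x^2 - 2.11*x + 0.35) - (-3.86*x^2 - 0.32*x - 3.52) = 6.86*x^5 - 0.34*x^4 - 4.23*x^3 + 7.73*x^2 - 1.79*x + 3.87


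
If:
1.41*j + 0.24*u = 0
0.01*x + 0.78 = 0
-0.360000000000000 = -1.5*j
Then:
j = 0.24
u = -1.41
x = -78.00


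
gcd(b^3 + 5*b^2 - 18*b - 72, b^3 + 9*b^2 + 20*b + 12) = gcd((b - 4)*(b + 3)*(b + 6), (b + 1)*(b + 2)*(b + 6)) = b + 6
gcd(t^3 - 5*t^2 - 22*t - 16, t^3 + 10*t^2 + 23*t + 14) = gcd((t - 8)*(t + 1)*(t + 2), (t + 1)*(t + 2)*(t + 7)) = t^2 + 3*t + 2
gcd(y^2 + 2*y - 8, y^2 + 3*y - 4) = y + 4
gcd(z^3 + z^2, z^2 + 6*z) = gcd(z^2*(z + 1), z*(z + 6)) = z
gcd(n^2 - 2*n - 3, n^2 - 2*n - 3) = n^2 - 2*n - 3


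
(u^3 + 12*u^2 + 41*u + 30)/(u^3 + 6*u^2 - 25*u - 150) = (u + 1)/(u - 5)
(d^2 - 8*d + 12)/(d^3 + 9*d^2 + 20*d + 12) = (d^2 - 8*d + 12)/(d^3 + 9*d^2 + 20*d + 12)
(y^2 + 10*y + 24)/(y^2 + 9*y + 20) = (y + 6)/(y + 5)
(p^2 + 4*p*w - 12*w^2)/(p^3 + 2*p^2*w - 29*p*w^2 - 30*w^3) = (p - 2*w)/(p^2 - 4*p*w - 5*w^2)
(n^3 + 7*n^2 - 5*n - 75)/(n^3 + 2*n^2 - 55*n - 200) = (n - 3)/(n - 8)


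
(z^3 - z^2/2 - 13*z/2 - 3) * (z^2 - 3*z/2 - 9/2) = z^5 - 2*z^4 - 41*z^3/4 + 9*z^2 + 135*z/4 + 27/2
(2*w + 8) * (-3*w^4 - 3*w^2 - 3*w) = -6*w^5 - 24*w^4 - 6*w^3 - 30*w^2 - 24*w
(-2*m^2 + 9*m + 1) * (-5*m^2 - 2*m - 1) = 10*m^4 - 41*m^3 - 21*m^2 - 11*m - 1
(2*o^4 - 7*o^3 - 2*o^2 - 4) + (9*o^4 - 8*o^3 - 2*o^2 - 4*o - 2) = 11*o^4 - 15*o^3 - 4*o^2 - 4*o - 6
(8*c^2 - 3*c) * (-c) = -8*c^3 + 3*c^2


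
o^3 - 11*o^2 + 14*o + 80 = (o - 8)*(o - 5)*(o + 2)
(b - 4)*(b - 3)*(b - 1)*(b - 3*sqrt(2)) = b^4 - 8*b^3 - 3*sqrt(2)*b^3 + 19*b^2 + 24*sqrt(2)*b^2 - 57*sqrt(2)*b - 12*b + 36*sqrt(2)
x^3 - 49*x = x*(x - 7)*(x + 7)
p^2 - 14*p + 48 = (p - 8)*(p - 6)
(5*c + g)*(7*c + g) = 35*c^2 + 12*c*g + g^2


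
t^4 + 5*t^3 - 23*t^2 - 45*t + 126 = (t - 3)*(t - 2)*(t + 3)*(t + 7)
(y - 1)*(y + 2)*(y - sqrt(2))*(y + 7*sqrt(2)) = y^4 + y^3 + 6*sqrt(2)*y^3 - 16*y^2 + 6*sqrt(2)*y^2 - 12*sqrt(2)*y - 14*y + 28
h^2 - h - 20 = (h - 5)*(h + 4)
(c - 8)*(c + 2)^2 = c^3 - 4*c^2 - 28*c - 32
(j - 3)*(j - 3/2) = j^2 - 9*j/2 + 9/2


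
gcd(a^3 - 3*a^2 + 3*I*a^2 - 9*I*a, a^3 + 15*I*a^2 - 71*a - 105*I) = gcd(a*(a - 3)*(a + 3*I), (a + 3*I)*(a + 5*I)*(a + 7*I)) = a + 3*I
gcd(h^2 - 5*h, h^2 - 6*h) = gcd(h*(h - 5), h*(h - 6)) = h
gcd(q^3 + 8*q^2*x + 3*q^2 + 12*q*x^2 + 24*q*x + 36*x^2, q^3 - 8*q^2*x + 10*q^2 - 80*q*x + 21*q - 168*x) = q + 3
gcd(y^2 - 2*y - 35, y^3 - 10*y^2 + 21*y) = y - 7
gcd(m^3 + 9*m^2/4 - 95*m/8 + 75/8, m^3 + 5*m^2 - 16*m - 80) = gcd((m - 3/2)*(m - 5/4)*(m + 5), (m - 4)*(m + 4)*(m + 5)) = m + 5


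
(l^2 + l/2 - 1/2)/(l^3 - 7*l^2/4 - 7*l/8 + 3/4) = 4*(l + 1)/(4*l^2 - 5*l - 6)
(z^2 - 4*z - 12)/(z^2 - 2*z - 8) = (z - 6)/(z - 4)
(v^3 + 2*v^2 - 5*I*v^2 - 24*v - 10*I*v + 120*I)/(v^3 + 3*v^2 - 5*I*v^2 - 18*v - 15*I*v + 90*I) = (v - 4)/(v - 3)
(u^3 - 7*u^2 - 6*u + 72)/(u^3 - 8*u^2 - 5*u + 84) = (u - 6)/(u - 7)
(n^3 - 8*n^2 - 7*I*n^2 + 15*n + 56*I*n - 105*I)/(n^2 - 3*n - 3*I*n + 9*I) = (n^2 - n*(5 + 7*I) + 35*I)/(n - 3*I)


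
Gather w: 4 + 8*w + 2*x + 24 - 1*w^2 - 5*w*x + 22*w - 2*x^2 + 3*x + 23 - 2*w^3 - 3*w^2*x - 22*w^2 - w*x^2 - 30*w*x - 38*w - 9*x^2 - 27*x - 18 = -2*w^3 + w^2*(-3*x - 23) + w*(-x^2 - 35*x - 8) - 11*x^2 - 22*x + 33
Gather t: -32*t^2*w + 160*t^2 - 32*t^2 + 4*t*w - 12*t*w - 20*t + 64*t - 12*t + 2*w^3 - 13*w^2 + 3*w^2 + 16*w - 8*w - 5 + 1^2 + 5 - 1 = t^2*(128 - 32*w) + t*(32 - 8*w) + 2*w^3 - 10*w^2 + 8*w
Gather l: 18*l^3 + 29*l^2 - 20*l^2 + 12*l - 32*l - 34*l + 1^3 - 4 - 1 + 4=18*l^3 + 9*l^2 - 54*l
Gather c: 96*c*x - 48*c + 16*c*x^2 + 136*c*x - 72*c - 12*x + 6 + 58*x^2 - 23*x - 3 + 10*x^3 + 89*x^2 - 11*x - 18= c*(16*x^2 + 232*x - 120) + 10*x^3 + 147*x^2 - 46*x - 15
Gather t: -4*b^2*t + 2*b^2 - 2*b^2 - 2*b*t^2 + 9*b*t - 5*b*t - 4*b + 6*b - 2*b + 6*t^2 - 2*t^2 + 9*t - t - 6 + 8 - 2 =t^2*(4 - 2*b) + t*(-4*b^2 + 4*b + 8)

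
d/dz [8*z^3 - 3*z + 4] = 24*z^2 - 3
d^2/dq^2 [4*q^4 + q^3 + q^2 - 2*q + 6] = 48*q^2 + 6*q + 2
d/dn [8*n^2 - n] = 16*n - 1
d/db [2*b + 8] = 2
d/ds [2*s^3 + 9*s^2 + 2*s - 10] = 6*s^2 + 18*s + 2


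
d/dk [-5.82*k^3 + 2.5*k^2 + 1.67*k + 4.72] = -17.46*k^2 + 5.0*k + 1.67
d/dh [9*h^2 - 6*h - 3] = 18*h - 6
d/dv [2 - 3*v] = -3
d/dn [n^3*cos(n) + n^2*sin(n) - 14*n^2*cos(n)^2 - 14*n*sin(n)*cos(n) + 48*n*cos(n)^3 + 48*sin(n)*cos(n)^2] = -n^3*sin(n) + 14*n^2*sin(2*n) + 4*n^2*cos(n) - 34*n*sin(n) - 36*n*sin(3*n) - 28*n*cos(2*n) - 14*n - 7*sin(2*n) + 48*cos(n) + 48*cos(3*n)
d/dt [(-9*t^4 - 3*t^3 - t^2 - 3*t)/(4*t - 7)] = (-108*t^4 + 228*t^3 + 59*t^2 + 14*t + 21)/(16*t^2 - 56*t + 49)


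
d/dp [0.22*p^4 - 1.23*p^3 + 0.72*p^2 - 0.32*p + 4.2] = 0.88*p^3 - 3.69*p^2 + 1.44*p - 0.32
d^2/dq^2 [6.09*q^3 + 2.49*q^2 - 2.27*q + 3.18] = 36.54*q + 4.98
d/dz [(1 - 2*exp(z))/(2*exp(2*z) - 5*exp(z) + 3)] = (4*exp(2*z) - 4*exp(z) - 1)*exp(z)/(4*exp(4*z) - 20*exp(3*z) + 37*exp(2*z) - 30*exp(z) + 9)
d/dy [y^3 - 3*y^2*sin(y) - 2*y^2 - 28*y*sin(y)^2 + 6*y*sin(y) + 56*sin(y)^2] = -3*y^2*cos(y) + 3*y^2 - 28*y*sin(2*y) + 6*sqrt(2)*y*cos(y + pi/4) - 4*y + 6*sin(y) + 56*sin(2*y) + 14*cos(2*y) - 14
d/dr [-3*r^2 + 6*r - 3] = 6 - 6*r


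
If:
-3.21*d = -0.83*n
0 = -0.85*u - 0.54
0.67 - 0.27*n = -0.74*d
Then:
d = 2.20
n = 8.52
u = -0.64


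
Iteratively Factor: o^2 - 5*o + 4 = (o - 4)*(o - 1)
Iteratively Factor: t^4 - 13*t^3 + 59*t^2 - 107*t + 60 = (t - 3)*(t^3 - 10*t^2 + 29*t - 20) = (t - 3)*(t - 1)*(t^2 - 9*t + 20) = (t - 5)*(t - 3)*(t - 1)*(t - 4)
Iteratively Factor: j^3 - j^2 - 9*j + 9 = (j - 3)*(j^2 + 2*j - 3) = (j - 3)*(j - 1)*(j + 3)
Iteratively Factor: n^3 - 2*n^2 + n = (n)*(n^2 - 2*n + 1) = n*(n - 1)*(n - 1)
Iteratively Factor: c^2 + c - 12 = (c - 3)*(c + 4)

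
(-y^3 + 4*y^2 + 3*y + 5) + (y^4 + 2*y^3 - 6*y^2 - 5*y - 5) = y^4 + y^3 - 2*y^2 - 2*y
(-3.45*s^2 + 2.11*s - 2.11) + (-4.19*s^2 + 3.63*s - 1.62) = -7.64*s^2 + 5.74*s - 3.73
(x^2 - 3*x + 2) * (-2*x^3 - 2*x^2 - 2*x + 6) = -2*x^5 + 4*x^4 + 8*x^2 - 22*x + 12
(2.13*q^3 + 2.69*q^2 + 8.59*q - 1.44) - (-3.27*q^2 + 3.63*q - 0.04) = 2.13*q^3 + 5.96*q^2 + 4.96*q - 1.4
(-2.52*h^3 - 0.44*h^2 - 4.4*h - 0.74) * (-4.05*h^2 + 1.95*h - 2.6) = 10.206*h^5 - 3.132*h^4 + 23.514*h^3 - 4.439*h^2 + 9.997*h + 1.924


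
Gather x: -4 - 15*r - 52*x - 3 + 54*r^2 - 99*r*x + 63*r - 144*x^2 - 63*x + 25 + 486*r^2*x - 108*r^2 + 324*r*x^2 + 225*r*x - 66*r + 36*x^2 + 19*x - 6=-54*r^2 - 18*r + x^2*(324*r - 108) + x*(486*r^2 + 126*r - 96) + 12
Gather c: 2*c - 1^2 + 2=2*c + 1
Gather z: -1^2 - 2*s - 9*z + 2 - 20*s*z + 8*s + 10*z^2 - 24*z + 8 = 6*s + 10*z^2 + z*(-20*s - 33) + 9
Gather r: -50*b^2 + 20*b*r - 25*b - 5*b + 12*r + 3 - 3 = -50*b^2 - 30*b + r*(20*b + 12)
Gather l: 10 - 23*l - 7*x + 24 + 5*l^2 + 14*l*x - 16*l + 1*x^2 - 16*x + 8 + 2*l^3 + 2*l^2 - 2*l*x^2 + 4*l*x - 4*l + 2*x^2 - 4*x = 2*l^3 + 7*l^2 + l*(-2*x^2 + 18*x - 43) + 3*x^2 - 27*x + 42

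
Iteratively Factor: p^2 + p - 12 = (p + 4)*(p - 3)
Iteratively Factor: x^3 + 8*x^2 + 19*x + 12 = (x + 3)*(x^2 + 5*x + 4) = (x + 3)*(x + 4)*(x + 1)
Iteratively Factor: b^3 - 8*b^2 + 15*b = (b - 5)*(b^2 - 3*b) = b*(b - 5)*(b - 3)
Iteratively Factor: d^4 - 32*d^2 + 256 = (d + 4)*(d^3 - 4*d^2 - 16*d + 64) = (d + 4)^2*(d^2 - 8*d + 16) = (d - 4)*(d + 4)^2*(d - 4)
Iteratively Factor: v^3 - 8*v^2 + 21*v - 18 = (v - 2)*(v^2 - 6*v + 9) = (v - 3)*(v - 2)*(v - 3)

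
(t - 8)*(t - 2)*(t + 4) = t^3 - 6*t^2 - 24*t + 64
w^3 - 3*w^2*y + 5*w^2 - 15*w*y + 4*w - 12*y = (w + 1)*(w + 4)*(w - 3*y)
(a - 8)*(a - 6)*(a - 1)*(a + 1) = a^4 - 14*a^3 + 47*a^2 + 14*a - 48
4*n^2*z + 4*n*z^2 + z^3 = z*(2*n + z)^2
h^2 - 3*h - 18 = (h - 6)*(h + 3)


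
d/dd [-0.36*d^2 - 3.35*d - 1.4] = -0.72*d - 3.35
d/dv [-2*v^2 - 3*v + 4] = -4*v - 3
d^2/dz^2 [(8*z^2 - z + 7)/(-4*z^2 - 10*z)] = 7*(12*z^3 - 12*z^2 - 30*z - 25)/(z^3*(8*z^3 + 60*z^2 + 150*z + 125))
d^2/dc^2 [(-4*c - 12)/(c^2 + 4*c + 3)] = -8/(c^3 + 3*c^2 + 3*c + 1)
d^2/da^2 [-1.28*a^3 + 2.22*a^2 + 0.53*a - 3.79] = 4.44 - 7.68*a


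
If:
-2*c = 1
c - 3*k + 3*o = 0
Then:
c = -1/2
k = o - 1/6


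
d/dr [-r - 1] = -1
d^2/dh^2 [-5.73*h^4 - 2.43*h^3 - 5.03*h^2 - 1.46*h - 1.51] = -68.76*h^2 - 14.58*h - 10.06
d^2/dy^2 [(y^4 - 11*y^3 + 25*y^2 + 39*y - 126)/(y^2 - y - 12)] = 2*(y^6 - 3*y^5 - 33*y^4 + 17*y^3 + 990*y^2 - 2970*y + 1494)/(y^6 - 3*y^5 - 33*y^4 + 71*y^3 + 396*y^2 - 432*y - 1728)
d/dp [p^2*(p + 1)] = p*(3*p + 2)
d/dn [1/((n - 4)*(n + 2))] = 2*(1 - n)/(n^4 - 4*n^3 - 12*n^2 + 32*n + 64)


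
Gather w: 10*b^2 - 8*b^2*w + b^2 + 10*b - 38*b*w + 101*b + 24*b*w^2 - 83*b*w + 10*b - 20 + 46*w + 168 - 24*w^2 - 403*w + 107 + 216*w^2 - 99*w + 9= 11*b^2 + 121*b + w^2*(24*b + 192) + w*(-8*b^2 - 121*b - 456) + 264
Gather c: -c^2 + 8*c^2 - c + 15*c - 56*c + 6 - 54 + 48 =7*c^2 - 42*c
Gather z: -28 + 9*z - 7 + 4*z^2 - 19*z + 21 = 4*z^2 - 10*z - 14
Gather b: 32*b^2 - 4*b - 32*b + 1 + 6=32*b^2 - 36*b + 7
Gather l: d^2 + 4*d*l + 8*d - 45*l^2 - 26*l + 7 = d^2 + 8*d - 45*l^2 + l*(4*d - 26) + 7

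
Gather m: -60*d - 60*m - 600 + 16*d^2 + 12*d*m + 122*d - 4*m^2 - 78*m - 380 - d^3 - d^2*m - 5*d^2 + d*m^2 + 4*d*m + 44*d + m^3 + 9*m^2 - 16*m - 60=-d^3 + 11*d^2 + 106*d + m^3 + m^2*(d + 5) + m*(-d^2 + 16*d - 154) - 1040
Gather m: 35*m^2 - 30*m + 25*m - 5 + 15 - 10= 35*m^2 - 5*m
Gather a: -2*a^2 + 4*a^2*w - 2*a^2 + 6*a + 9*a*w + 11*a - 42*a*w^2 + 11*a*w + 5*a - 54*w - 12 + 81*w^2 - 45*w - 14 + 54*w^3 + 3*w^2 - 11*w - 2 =a^2*(4*w - 4) + a*(-42*w^2 + 20*w + 22) + 54*w^3 + 84*w^2 - 110*w - 28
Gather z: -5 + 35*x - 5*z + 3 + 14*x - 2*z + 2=49*x - 7*z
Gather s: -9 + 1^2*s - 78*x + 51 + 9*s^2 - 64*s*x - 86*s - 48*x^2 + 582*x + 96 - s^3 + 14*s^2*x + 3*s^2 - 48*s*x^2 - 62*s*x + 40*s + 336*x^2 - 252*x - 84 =-s^3 + s^2*(14*x + 12) + s*(-48*x^2 - 126*x - 45) + 288*x^2 + 252*x + 54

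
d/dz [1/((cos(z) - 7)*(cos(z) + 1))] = 2*(cos(z) - 3)*sin(z)/((cos(z) - 7)^2*(cos(z) + 1)^2)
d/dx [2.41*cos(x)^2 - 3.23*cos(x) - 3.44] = (3.23 - 4.82*cos(x))*sin(x)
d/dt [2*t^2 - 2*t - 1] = 4*t - 2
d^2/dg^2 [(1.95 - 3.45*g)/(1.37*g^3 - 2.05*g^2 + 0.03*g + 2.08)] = (-38.85183*g^5 + 102.05541*g^4 - 116.33886*g^3 + 167.62356*g^2 - 122.32467*g + 17.06367)/(2.571353*g^9 - 11.542935*g^8 + 17.441196*g^7 + 2.59120100000001*g^6 - 34.668156*g^5 + 26.730993*g^4 + 17.014011*g^3 - 26.601744*g^2 + 0.389376*g + 8.998912)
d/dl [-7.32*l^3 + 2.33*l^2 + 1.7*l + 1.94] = -21.96*l^2 + 4.66*l + 1.7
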